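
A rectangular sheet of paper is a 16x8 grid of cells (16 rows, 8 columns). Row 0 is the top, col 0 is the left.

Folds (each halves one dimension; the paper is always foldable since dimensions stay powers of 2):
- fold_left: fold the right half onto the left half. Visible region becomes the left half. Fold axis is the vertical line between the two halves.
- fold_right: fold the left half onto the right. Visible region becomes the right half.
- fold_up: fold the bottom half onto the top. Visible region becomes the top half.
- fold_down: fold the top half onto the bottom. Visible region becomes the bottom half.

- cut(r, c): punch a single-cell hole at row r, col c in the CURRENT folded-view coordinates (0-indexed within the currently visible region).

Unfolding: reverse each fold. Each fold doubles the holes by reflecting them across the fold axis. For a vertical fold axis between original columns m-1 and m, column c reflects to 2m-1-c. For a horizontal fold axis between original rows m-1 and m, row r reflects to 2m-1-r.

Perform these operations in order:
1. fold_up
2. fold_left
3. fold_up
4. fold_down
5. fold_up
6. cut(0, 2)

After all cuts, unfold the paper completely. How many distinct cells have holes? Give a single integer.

Op 1 fold_up: fold axis h@8; visible region now rows[0,8) x cols[0,8) = 8x8
Op 2 fold_left: fold axis v@4; visible region now rows[0,8) x cols[0,4) = 8x4
Op 3 fold_up: fold axis h@4; visible region now rows[0,4) x cols[0,4) = 4x4
Op 4 fold_down: fold axis h@2; visible region now rows[2,4) x cols[0,4) = 2x4
Op 5 fold_up: fold axis h@3; visible region now rows[2,3) x cols[0,4) = 1x4
Op 6 cut(0, 2): punch at orig (2,2); cuts so far [(2, 2)]; region rows[2,3) x cols[0,4) = 1x4
Unfold 1 (reflect across h@3): 2 holes -> [(2, 2), (3, 2)]
Unfold 2 (reflect across h@2): 4 holes -> [(0, 2), (1, 2), (2, 2), (3, 2)]
Unfold 3 (reflect across h@4): 8 holes -> [(0, 2), (1, 2), (2, 2), (3, 2), (4, 2), (5, 2), (6, 2), (7, 2)]
Unfold 4 (reflect across v@4): 16 holes -> [(0, 2), (0, 5), (1, 2), (1, 5), (2, 2), (2, 5), (3, 2), (3, 5), (4, 2), (4, 5), (5, 2), (5, 5), (6, 2), (6, 5), (7, 2), (7, 5)]
Unfold 5 (reflect across h@8): 32 holes -> [(0, 2), (0, 5), (1, 2), (1, 5), (2, 2), (2, 5), (3, 2), (3, 5), (4, 2), (4, 5), (5, 2), (5, 5), (6, 2), (6, 5), (7, 2), (7, 5), (8, 2), (8, 5), (9, 2), (9, 5), (10, 2), (10, 5), (11, 2), (11, 5), (12, 2), (12, 5), (13, 2), (13, 5), (14, 2), (14, 5), (15, 2), (15, 5)]

Answer: 32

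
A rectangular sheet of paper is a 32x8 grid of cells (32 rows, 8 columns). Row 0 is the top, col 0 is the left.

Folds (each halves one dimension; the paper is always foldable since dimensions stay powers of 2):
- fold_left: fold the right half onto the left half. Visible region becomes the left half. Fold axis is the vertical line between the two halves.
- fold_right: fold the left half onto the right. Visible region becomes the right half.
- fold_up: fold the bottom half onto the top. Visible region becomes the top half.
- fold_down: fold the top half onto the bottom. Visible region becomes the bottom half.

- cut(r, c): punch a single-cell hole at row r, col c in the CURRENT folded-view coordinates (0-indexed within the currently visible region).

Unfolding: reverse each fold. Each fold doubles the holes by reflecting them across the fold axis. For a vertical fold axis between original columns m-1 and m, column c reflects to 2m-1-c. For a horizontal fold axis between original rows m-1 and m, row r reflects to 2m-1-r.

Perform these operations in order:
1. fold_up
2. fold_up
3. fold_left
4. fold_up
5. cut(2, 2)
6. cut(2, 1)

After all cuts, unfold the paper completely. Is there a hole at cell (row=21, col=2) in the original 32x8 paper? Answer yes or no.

Op 1 fold_up: fold axis h@16; visible region now rows[0,16) x cols[0,8) = 16x8
Op 2 fold_up: fold axis h@8; visible region now rows[0,8) x cols[0,8) = 8x8
Op 3 fold_left: fold axis v@4; visible region now rows[0,8) x cols[0,4) = 8x4
Op 4 fold_up: fold axis h@4; visible region now rows[0,4) x cols[0,4) = 4x4
Op 5 cut(2, 2): punch at orig (2,2); cuts so far [(2, 2)]; region rows[0,4) x cols[0,4) = 4x4
Op 6 cut(2, 1): punch at orig (2,1); cuts so far [(2, 1), (2, 2)]; region rows[0,4) x cols[0,4) = 4x4
Unfold 1 (reflect across h@4): 4 holes -> [(2, 1), (2, 2), (5, 1), (5, 2)]
Unfold 2 (reflect across v@4): 8 holes -> [(2, 1), (2, 2), (2, 5), (2, 6), (5, 1), (5, 2), (5, 5), (5, 6)]
Unfold 3 (reflect across h@8): 16 holes -> [(2, 1), (2, 2), (2, 5), (2, 6), (5, 1), (5, 2), (5, 5), (5, 6), (10, 1), (10, 2), (10, 5), (10, 6), (13, 1), (13, 2), (13, 5), (13, 6)]
Unfold 4 (reflect across h@16): 32 holes -> [(2, 1), (2, 2), (2, 5), (2, 6), (5, 1), (5, 2), (5, 5), (5, 6), (10, 1), (10, 2), (10, 5), (10, 6), (13, 1), (13, 2), (13, 5), (13, 6), (18, 1), (18, 2), (18, 5), (18, 6), (21, 1), (21, 2), (21, 5), (21, 6), (26, 1), (26, 2), (26, 5), (26, 6), (29, 1), (29, 2), (29, 5), (29, 6)]
Holes: [(2, 1), (2, 2), (2, 5), (2, 6), (5, 1), (5, 2), (5, 5), (5, 6), (10, 1), (10, 2), (10, 5), (10, 6), (13, 1), (13, 2), (13, 5), (13, 6), (18, 1), (18, 2), (18, 5), (18, 6), (21, 1), (21, 2), (21, 5), (21, 6), (26, 1), (26, 2), (26, 5), (26, 6), (29, 1), (29, 2), (29, 5), (29, 6)]

Answer: yes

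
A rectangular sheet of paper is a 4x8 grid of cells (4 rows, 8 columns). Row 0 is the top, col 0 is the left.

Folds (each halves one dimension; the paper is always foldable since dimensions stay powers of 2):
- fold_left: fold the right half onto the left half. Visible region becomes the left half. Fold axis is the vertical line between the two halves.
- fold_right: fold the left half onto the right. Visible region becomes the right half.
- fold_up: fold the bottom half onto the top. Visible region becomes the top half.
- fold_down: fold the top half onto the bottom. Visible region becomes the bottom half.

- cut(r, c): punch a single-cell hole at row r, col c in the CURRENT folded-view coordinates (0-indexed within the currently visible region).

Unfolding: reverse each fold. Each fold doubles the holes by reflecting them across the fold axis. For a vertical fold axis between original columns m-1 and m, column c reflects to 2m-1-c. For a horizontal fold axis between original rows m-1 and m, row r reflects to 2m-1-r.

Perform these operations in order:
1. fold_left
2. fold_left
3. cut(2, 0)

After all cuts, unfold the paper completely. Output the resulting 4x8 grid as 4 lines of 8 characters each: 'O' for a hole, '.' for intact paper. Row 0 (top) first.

Op 1 fold_left: fold axis v@4; visible region now rows[0,4) x cols[0,4) = 4x4
Op 2 fold_left: fold axis v@2; visible region now rows[0,4) x cols[0,2) = 4x2
Op 3 cut(2, 0): punch at orig (2,0); cuts so far [(2, 0)]; region rows[0,4) x cols[0,2) = 4x2
Unfold 1 (reflect across v@2): 2 holes -> [(2, 0), (2, 3)]
Unfold 2 (reflect across v@4): 4 holes -> [(2, 0), (2, 3), (2, 4), (2, 7)]

Answer: ........
........
O..OO..O
........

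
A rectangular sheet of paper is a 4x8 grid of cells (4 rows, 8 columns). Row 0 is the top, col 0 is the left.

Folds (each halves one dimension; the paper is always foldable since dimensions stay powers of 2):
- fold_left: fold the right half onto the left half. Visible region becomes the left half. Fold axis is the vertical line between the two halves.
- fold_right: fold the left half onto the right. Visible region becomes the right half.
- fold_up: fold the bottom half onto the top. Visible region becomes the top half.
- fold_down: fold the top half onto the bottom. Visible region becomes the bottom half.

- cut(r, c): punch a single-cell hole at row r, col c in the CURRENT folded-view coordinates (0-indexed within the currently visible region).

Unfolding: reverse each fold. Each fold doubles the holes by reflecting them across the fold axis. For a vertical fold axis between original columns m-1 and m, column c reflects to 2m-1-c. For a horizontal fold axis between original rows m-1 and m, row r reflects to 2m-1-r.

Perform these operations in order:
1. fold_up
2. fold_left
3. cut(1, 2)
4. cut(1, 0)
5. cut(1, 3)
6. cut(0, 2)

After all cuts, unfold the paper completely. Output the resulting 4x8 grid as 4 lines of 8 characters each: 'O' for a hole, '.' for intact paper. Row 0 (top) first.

Op 1 fold_up: fold axis h@2; visible region now rows[0,2) x cols[0,8) = 2x8
Op 2 fold_left: fold axis v@4; visible region now rows[0,2) x cols[0,4) = 2x4
Op 3 cut(1, 2): punch at orig (1,2); cuts so far [(1, 2)]; region rows[0,2) x cols[0,4) = 2x4
Op 4 cut(1, 0): punch at orig (1,0); cuts so far [(1, 0), (1, 2)]; region rows[0,2) x cols[0,4) = 2x4
Op 5 cut(1, 3): punch at orig (1,3); cuts so far [(1, 0), (1, 2), (1, 3)]; region rows[0,2) x cols[0,4) = 2x4
Op 6 cut(0, 2): punch at orig (0,2); cuts so far [(0, 2), (1, 0), (1, 2), (1, 3)]; region rows[0,2) x cols[0,4) = 2x4
Unfold 1 (reflect across v@4): 8 holes -> [(0, 2), (0, 5), (1, 0), (1, 2), (1, 3), (1, 4), (1, 5), (1, 7)]
Unfold 2 (reflect across h@2): 16 holes -> [(0, 2), (0, 5), (1, 0), (1, 2), (1, 3), (1, 4), (1, 5), (1, 7), (2, 0), (2, 2), (2, 3), (2, 4), (2, 5), (2, 7), (3, 2), (3, 5)]

Answer: ..O..O..
O.OOOO.O
O.OOOO.O
..O..O..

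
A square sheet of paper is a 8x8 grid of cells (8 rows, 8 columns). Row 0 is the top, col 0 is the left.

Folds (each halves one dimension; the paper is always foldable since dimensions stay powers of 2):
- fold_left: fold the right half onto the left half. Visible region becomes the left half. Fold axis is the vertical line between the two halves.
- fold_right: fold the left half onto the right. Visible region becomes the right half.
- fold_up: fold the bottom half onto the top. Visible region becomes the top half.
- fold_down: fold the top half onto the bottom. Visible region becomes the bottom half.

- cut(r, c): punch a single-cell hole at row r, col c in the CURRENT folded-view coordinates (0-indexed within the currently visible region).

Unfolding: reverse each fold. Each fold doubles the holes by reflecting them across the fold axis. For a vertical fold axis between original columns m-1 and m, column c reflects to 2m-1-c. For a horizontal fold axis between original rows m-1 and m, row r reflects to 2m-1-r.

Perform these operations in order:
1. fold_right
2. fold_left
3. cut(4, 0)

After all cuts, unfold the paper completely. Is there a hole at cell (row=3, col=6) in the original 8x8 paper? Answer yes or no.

Op 1 fold_right: fold axis v@4; visible region now rows[0,8) x cols[4,8) = 8x4
Op 2 fold_left: fold axis v@6; visible region now rows[0,8) x cols[4,6) = 8x2
Op 3 cut(4, 0): punch at orig (4,4); cuts so far [(4, 4)]; region rows[0,8) x cols[4,6) = 8x2
Unfold 1 (reflect across v@6): 2 holes -> [(4, 4), (4, 7)]
Unfold 2 (reflect across v@4): 4 holes -> [(4, 0), (4, 3), (4, 4), (4, 7)]
Holes: [(4, 0), (4, 3), (4, 4), (4, 7)]

Answer: no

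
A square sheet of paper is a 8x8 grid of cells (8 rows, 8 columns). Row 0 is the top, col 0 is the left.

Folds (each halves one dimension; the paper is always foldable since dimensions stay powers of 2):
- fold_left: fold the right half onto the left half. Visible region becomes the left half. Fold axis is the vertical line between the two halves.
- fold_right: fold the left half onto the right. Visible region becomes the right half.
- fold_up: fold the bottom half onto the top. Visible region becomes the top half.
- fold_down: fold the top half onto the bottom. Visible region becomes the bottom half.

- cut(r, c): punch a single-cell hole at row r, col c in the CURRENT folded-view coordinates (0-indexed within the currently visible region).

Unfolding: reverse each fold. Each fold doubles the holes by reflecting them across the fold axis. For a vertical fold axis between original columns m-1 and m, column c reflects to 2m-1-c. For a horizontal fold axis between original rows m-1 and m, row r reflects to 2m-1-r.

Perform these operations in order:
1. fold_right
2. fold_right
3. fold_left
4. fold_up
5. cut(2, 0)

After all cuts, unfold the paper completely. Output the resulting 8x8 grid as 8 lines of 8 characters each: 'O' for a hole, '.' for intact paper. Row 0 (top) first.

Answer: ........
........
OOOOOOOO
........
........
OOOOOOOO
........
........

Derivation:
Op 1 fold_right: fold axis v@4; visible region now rows[0,8) x cols[4,8) = 8x4
Op 2 fold_right: fold axis v@6; visible region now rows[0,8) x cols[6,8) = 8x2
Op 3 fold_left: fold axis v@7; visible region now rows[0,8) x cols[6,7) = 8x1
Op 4 fold_up: fold axis h@4; visible region now rows[0,4) x cols[6,7) = 4x1
Op 5 cut(2, 0): punch at orig (2,6); cuts so far [(2, 6)]; region rows[0,4) x cols[6,7) = 4x1
Unfold 1 (reflect across h@4): 2 holes -> [(2, 6), (5, 6)]
Unfold 2 (reflect across v@7): 4 holes -> [(2, 6), (2, 7), (5, 6), (5, 7)]
Unfold 3 (reflect across v@6): 8 holes -> [(2, 4), (2, 5), (2, 6), (2, 7), (5, 4), (5, 5), (5, 6), (5, 7)]
Unfold 4 (reflect across v@4): 16 holes -> [(2, 0), (2, 1), (2, 2), (2, 3), (2, 4), (2, 5), (2, 6), (2, 7), (5, 0), (5, 1), (5, 2), (5, 3), (5, 4), (5, 5), (5, 6), (5, 7)]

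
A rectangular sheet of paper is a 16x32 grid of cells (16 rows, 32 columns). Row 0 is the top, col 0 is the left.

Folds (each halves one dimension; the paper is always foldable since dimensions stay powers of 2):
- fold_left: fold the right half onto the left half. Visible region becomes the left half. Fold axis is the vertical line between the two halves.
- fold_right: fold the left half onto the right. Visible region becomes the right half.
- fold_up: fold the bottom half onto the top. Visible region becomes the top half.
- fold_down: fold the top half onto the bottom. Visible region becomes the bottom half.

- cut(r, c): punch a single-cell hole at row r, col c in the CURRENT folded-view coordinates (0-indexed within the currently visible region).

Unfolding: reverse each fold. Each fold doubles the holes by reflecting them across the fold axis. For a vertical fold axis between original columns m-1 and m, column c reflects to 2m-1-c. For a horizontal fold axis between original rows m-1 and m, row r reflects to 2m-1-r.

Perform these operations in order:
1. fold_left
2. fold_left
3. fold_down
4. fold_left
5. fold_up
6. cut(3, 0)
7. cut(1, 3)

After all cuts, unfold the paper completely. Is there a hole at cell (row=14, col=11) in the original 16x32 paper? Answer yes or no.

Op 1 fold_left: fold axis v@16; visible region now rows[0,16) x cols[0,16) = 16x16
Op 2 fold_left: fold axis v@8; visible region now rows[0,16) x cols[0,8) = 16x8
Op 3 fold_down: fold axis h@8; visible region now rows[8,16) x cols[0,8) = 8x8
Op 4 fold_left: fold axis v@4; visible region now rows[8,16) x cols[0,4) = 8x4
Op 5 fold_up: fold axis h@12; visible region now rows[8,12) x cols[0,4) = 4x4
Op 6 cut(3, 0): punch at orig (11,0); cuts so far [(11, 0)]; region rows[8,12) x cols[0,4) = 4x4
Op 7 cut(1, 3): punch at orig (9,3); cuts so far [(9, 3), (11, 0)]; region rows[8,12) x cols[0,4) = 4x4
Unfold 1 (reflect across h@12): 4 holes -> [(9, 3), (11, 0), (12, 0), (14, 3)]
Unfold 2 (reflect across v@4): 8 holes -> [(9, 3), (9, 4), (11, 0), (11, 7), (12, 0), (12, 7), (14, 3), (14, 4)]
Unfold 3 (reflect across h@8): 16 holes -> [(1, 3), (1, 4), (3, 0), (3, 7), (4, 0), (4, 7), (6, 3), (6, 4), (9, 3), (9, 4), (11, 0), (11, 7), (12, 0), (12, 7), (14, 3), (14, 4)]
Unfold 4 (reflect across v@8): 32 holes -> [(1, 3), (1, 4), (1, 11), (1, 12), (3, 0), (3, 7), (3, 8), (3, 15), (4, 0), (4, 7), (4, 8), (4, 15), (6, 3), (6, 4), (6, 11), (6, 12), (9, 3), (9, 4), (9, 11), (9, 12), (11, 0), (11, 7), (11, 8), (11, 15), (12, 0), (12, 7), (12, 8), (12, 15), (14, 3), (14, 4), (14, 11), (14, 12)]
Unfold 5 (reflect across v@16): 64 holes -> [(1, 3), (1, 4), (1, 11), (1, 12), (1, 19), (1, 20), (1, 27), (1, 28), (3, 0), (3, 7), (3, 8), (3, 15), (3, 16), (3, 23), (3, 24), (3, 31), (4, 0), (4, 7), (4, 8), (4, 15), (4, 16), (4, 23), (4, 24), (4, 31), (6, 3), (6, 4), (6, 11), (6, 12), (6, 19), (6, 20), (6, 27), (6, 28), (9, 3), (9, 4), (9, 11), (9, 12), (9, 19), (9, 20), (9, 27), (9, 28), (11, 0), (11, 7), (11, 8), (11, 15), (11, 16), (11, 23), (11, 24), (11, 31), (12, 0), (12, 7), (12, 8), (12, 15), (12, 16), (12, 23), (12, 24), (12, 31), (14, 3), (14, 4), (14, 11), (14, 12), (14, 19), (14, 20), (14, 27), (14, 28)]
Holes: [(1, 3), (1, 4), (1, 11), (1, 12), (1, 19), (1, 20), (1, 27), (1, 28), (3, 0), (3, 7), (3, 8), (3, 15), (3, 16), (3, 23), (3, 24), (3, 31), (4, 0), (4, 7), (4, 8), (4, 15), (4, 16), (4, 23), (4, 24), (4, 31), (6, 3), (6, 4), (6, 11), (6, 12), (6, 19), (6, 20), (6, 27), (6, 28), (9, 3), (9, 4), (9, 11), (9, 12), (9, 19), (9, 20), (9, 27), (9, 28), (11, 0), (11, 7), (11, 8), (11, 15), (11, 16), (11, 23), (11, 24), (11, 31), (12, 0), (12, 7), (12, 8), (12, 15), (12, 16), (12, 23), (12, 24), (12, 31), (14, 3), (14, 4), (14, 11), (14, 12), (14, 19), (14, 20), (14, 27), (14, 28)]

Answer: yes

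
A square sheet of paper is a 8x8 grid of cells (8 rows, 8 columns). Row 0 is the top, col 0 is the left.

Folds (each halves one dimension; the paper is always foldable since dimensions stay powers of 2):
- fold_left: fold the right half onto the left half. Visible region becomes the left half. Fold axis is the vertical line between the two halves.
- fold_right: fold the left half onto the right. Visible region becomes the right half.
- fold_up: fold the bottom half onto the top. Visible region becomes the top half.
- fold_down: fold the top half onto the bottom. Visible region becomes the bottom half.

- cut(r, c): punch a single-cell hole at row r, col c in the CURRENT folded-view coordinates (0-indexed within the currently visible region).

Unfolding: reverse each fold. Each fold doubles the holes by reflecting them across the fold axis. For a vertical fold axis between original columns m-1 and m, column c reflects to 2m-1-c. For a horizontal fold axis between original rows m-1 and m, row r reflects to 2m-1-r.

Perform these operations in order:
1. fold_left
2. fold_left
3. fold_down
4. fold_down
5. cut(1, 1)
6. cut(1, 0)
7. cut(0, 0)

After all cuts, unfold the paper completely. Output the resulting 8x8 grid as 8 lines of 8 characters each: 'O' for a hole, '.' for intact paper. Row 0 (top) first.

Op 1 fold_left: fold axis v@4; visible region now rows[0,8) x cols[0,4) = 8x4
Op 2 fold_left: fold axis v@2; visible region now rows[0,8) x cols[0,2) = 8x2
Op 3 fold_down: fold axis h@4; visible region now rows[4,8) x cols[0,2) = 4x2
Op 4 fold_down: fold axis h@6; visible region now rows[6,8) x cols[0,2) = 2x2
Op 5 cut(1, 1): punch at orig (7,1); cuts so far [(7, 1)]; region rows[6,8) x cols[0,2) = 2x2
Op 6 cut(1, 0): punch at orig (7,0); cuts so far [(7, 0), (7, 1)]; region rows[6,8) x cols[0,2) = 2x2
Op 7 cut(0, 0): punch at orig (6,0); cuts so far [(6, 0), (7, 0), (7, 1)]; region rows[6,8) x cols[0,2) = 2x2
Unfold 1 (reflect across h@6): 6 holes -> [(4, 0), (4, 1), (5, 0), (6, 0), (7, 0), (7, 1)]
Unfold 2 (reflect across h@4): 12 holes -> [(0, 0), (0, 1), (1, 0), (2, 0), (3, 0), (3, 1), (4, 0), (4, 1), (5, 0), (6, 0), (7, 0), (7, 1)]
Unfold 3 (reflect across v@2): 24 holes -> [(0, 0), (0, 1), (0, 2), (0, 3), (1, 0), (1, 3), (2, 0), (2, 3), (3, 0), (3, 1), (3, 2), (3, 3), (4, 0), (4, 1), (4, 2), (4, 3), (5, 0), (5, 3), (6, 0), (6, 3), (7, 0), (7, 1), (7, 2), (7, 3)]
Unfold 4 (reflect across v@4): 48 holes -> [(0, 0), (0, 1), (0, 2), (0, 3), (0, 4), (0, 5), (0, 6), (0, 7), (1, 0), (1, 3), (1, 4), (1, 7), (2, 0), (2, 3), (2, 4), (2, 7), (3, 0), (3, 1), (3, 2), (3, 3), (3, 4), (3, 5), (3, 6), (3, 7), (4, 0), (4, 1), (4, 2), (4, 3), (4, 4), (4, 5), (4, 6), (4, 7), (5, 0), (5, 3), (5, 4), (5, 7), (6, 0), (6, 3), (6, 4), (6, 7), (7, 0), (7, 1), (7, 2), (7, 3), (7, 4), (7, 5), (7, 6), (7, 7)]

Answer: OOOOOOOO
O..OO..O
O..OO..O
OOOOOOOO
OOOOOOOO
O..OO..O
O..OO..O
OOOOOOOO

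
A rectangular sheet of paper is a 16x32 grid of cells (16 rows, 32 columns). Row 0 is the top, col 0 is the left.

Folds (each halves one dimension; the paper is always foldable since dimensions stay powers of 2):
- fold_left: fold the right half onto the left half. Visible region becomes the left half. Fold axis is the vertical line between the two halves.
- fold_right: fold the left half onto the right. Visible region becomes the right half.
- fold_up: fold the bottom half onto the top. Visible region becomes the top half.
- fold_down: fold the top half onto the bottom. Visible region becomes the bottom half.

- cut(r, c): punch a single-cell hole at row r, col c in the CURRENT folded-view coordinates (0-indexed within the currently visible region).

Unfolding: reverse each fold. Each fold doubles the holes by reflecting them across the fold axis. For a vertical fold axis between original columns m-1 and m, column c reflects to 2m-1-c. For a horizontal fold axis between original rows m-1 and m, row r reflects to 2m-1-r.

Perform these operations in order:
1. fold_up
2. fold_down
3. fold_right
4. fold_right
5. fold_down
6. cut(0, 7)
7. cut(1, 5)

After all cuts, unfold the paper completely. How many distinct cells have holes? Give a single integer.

Op 1 fold_up: fold axis h@8; visible region now rows[0,8) x cols[0,32) = 8x32
Op 2 fold_down: fold axis h@4; visible region now rows[4,8) x cols[0,32) = 4x32
Op 3 fold_right: fold axis v@16; visible region now rows[4,8) x cols[16,32) = 4x16
Op 4 fold_right: fold axis v@24; visible region now rows[4,8) x cols[24,32) = 4x8
Op 5 fold_down: fold axis h@6; visible region now rows[6,8) x cols[24,32) = 2x8
Op 6 cut(0, 7): punch at orig (6,31); cuts so far [(6, 31)]; region rows[6,8) x cols[24,32) = 2x8
Op 7 cut(1, 5): punch at orig (7,29); cuts so far [(6, 31), (7, 29)]; region rows[6,8) x cols[24,32) = 2x8
Unfold 1 (reflect across h@6): 4 holes -> [(4, 29), (5, 31), (6, 31), (7, 29)]
Unfold 2 (reflect across v@24): 8 holes -> [(4, 18), (4, 29), (5, 16), (5, 31), (6, 16), (6, 31), (7, 18), (7, 29)]
Unfold 3 (reflect across v@16): 16 holes -> [(4, 2), (4, 13), (4, 18), (4, 29), (5, 0), (5, 15), (5, 16), (5, 31), (6, 0), (6, 15), (6, 16), (6, 31), (7, 2), (7, 13), (7, 18), (7, 29)]
Unfold 4 (reflect across h@4): 32 holes -> [(0, 2), (0, 13), (0, 18), (0, 29), (1, 0), (1, 15), (1, 16), (1, 31), (2, 0), (2, 15), (2, 16), (2, 31), (3, 2), (3, 13), (3, 18), (3, 29), (4, 2), (4, 13), (4, 18), (4, 29), (5, 0), (5, 15), (5, 16), (5, 31), (6, 0), (6, 15), (6, 16), (6, 31), (7, 2), (7, 13), (7, 18), (7, 29)]
Unfold 5 (reflect across h@8): 64 holes -> [(0, 2), (0, 13), (0, 18), (0, 29), (1, 0), (1, 15), (1, 16), (1, 31), (2, 0), (2, 15), (2, 16), (2, 31), (3, 2), (3, 13), (3, 18), (3, 29), (4, 2), (4, 13), (4, 18), (4, 29), (5, 0), (5, 15), (5, 16), (5, 31), (6, 0), (6, 15), (6, 16), (6, 31), (7, 2), (7, 13), (7, 18), (7, 29), (8, 2), (8, 13), (8, 18), (8, 29), (9, 0), (9, 15), (9, 16), (9, 31), (10, 0), (10, 15), (10, 16), (10, 31), (11, 2), (11, 13), (11, 18), (11, 29), (12, 2), (12, 13), (12, 18), (12, 29), (13, 0), (13, 15), (13, 16), (13, 31), (14, 0), (14, 15), (14, 16), (14, 31), (15, 2), (15, 13), (15, 18), (15, 29)]

Answer: 64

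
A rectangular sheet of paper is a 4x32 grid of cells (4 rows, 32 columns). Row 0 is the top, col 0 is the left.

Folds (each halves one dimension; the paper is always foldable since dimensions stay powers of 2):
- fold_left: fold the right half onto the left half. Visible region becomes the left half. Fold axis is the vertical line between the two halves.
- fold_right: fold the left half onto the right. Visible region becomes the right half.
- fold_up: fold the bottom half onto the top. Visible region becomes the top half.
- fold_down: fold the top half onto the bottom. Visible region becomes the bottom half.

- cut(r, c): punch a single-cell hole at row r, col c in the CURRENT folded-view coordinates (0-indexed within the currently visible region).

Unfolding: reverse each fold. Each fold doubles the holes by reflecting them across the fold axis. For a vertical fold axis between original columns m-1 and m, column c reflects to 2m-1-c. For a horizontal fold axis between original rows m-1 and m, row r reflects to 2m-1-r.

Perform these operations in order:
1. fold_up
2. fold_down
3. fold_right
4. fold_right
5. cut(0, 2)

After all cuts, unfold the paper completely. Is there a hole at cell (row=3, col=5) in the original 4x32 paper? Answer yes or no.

Answer: yes

Derivation:
Op 1 fold_up: fold axis h@2; visible region now rows[0,2) x cols[0,32) = 2x32
Op 2 fold_down: fold axis h@1; visible region now rows[1,2) x cols[0,32) = 1x32
Op 3 fold_right: fold axis v@16; visible region now rows[1,2) x cols[16,32) = 1x16
Op 4 fold_right: fold axis v@24; visible region now rows[1,2) x cols[24,32) = 1x8
Op 5 cut(0, 2): punch at orig (1,26); cuts so far [(1, 26)]; region rows[1,2) x cols[24,32) = 1x8
Unfold 1 (reflect across v@24): 2 holes -> [(1, 21), (1, 26)]
Unfold 2 (reflect across v@16): 4 holes -> [(1, 5), (1, 10), (1, 21), (1, 26)]
Unfold 3 (reflect across h@1): 8 holes -> [(0, 5), (0, 10), (0, 21), (0, 26), (1, 5), (1, 10), (1, 21), (1, 26)]
Unfold 4 (reflect across h@2): 16 holes -> [(0, 5), (0, 10), (0, 21), (0, 26), (1, 5), (1, 10), (1, 21), (1, 26), (2, 5), (2, 10), (2, 21), (2, 26), (3, 5), (3, 10), (3, 21), (3, 26)]
Holes: [(0, 5), (0, 10), (0, 21), (0, 26), (1, 5), (1, 10), (1, 21), (1, 26), (2, 5), (2, 10), (2, 21), (2, 26), (3, 5), (3, 10), (3, 21), (3, 26)]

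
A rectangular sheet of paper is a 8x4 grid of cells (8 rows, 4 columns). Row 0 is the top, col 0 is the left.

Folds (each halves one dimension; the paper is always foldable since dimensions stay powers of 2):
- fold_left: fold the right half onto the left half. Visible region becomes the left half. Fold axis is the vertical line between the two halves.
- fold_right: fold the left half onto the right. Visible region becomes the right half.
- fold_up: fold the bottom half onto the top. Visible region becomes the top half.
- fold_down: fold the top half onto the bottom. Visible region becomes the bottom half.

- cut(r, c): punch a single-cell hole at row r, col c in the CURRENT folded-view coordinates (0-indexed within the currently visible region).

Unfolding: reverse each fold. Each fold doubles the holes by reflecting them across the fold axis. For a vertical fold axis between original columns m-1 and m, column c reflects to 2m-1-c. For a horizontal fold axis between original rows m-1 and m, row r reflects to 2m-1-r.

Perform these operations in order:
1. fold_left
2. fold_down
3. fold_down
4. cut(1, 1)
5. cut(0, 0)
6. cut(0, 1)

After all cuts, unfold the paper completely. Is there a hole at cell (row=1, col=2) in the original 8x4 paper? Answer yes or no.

Answer: yes

Derivation:
Op 1 fold_left: fold axis v@2; visible region now rows[0,8) x cols[0,2) = 8x2
Op 2 fold_down: fold axis h@4; visible region now rows[4,8) x cols[0,2) = 4x2
Op 3 fold_down: fold axis h@6; visible region now rows[6,8) x cols[0,2) = 2x2
Op 4 cut(1, 1): punch at orig (7,1); cuts so far [(7, 1)]; region rows[6,8) x cols[0,2) = 2x2
Op 5 cut(0, 0): punch at orig (6,0); cuts so far [(6, 0), (7, 1)]; region rows[6,8) x cols[0,2) = 2x2
Op 6 cut(0, 1): punch at orig (6,1); cuts so far [(6, 0), (6, 1), (7, 1)]; region rows[6,8) x cols[0,2) = 2x2
Unfold 1 (reflect across h@6): 6 holes -> [(4, 1), (5, 0), (5, 1), (6, 0), (6, 1), (7, 1)]
Unfold 2 (reflect across h@4): 12 holes -> [(0, 1), (1, 0), (1, 1), (2, 0), (2, 1), (3, 1), (4, 1), (5, 0), (5, 1), (6, 0), (6, 1), (7, 1)]
Unfold 3 (reflect across v@2): 24 holes -> [(0, 1), (0, 2), (1, 0), (1, 1), (1, 2), (1, 3), (2, 0), (2, 1), (2, 2), (2, 3), (3, 1), (3, 2), (4, 1), (4, 2), (5, 0), (5, 1), (5, 2), (5, 3), (6, 0), (6, 1), (6, 2), (6, 3), (7, 1), (7, 2)]
Holes: [(0, 1), (0, 2), (1, 0), (1, 1), (1, 2), (1, 3), (2, 0), (2, 1), (2, 2), (2, 3), (3, 1), (3, 2), (4, 1), (4, 2), (5, 0), (5, 1), (5, 2), (5, 3), (6, 0), (6, 1), (6, 2), (6, 3), (7, 1), (7, 2)]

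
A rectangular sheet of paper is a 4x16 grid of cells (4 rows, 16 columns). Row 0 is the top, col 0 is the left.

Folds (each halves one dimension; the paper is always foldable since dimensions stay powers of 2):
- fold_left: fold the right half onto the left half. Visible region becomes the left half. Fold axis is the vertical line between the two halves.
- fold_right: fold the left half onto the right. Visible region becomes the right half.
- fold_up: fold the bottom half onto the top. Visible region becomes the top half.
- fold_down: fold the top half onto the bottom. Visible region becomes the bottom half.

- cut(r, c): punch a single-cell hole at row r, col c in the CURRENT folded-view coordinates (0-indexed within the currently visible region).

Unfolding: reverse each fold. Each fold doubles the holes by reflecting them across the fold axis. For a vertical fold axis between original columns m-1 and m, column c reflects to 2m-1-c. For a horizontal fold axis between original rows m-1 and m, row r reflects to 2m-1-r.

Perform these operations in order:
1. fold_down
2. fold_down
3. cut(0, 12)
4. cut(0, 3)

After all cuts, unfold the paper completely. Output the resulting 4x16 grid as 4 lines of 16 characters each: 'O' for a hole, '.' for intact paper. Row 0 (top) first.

Answer: ...O........O...
...O........O...
...O........O...
...O........O...

Derivation:
Op 1 fold_down: fold axis h@2; visible region now rows[2,4) x cols[0,16) = 2x16
Op 2 fold_down: fold axis h@3; visible region now rows[3,4) x cols[0,16) = 1x16
Op 3 cut(0, 12): punch at orig (3,12); cuts so far [(3, 12)]; region rows[3,4) x cols[0,16) = 1x16
Op 4 cut(0, 3): punch at orig (3,3); cuts so far [(3, 3), (3, 12)]; region rows[3,4) x cols[0,16) = 1x16
Unfold 1 (reflect across h@3): 4 holes -> [(2, 3), (2, 12), (3, 3), (3, 12)]
Unfold 2 (reflect across h@2): 8 holes -> [(0, 3), (0, 12), (1, 3), (1, 12), (2, 3), (2, 12), (3, 3), (3, 12)]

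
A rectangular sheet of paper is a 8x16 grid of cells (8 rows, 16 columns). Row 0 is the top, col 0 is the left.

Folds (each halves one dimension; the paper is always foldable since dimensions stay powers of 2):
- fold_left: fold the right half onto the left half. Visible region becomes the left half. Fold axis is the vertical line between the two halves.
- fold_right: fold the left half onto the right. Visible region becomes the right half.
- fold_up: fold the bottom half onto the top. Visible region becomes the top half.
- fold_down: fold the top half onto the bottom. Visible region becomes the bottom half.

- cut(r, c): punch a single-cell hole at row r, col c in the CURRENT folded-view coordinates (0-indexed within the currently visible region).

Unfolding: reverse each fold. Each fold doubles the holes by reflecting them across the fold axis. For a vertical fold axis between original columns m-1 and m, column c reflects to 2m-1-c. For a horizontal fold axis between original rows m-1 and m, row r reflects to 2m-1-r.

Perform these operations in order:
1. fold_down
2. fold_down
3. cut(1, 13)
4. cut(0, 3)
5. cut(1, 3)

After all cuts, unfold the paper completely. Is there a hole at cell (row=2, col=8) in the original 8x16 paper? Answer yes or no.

Op 1 fold_down: fold axis h@4; visible region now rows[4,8) x cols[0,16) = 4x16
Op 2 fold_down: fold axis h@6; visible region now rows[6,8) x cols[0,16) = 2x16
Op 3 cut(1, 13): punch at orig (7,13); cuts so far [(7, 13)]; region rows[6,8) x cols[0,16) = 2x16
Op 4 cut(0, 3): punch at orig (6,3); cuts so far [(6, 3), (7, 13)]; region rows[6,8) x cols[0,16) = 2x16
Op 5 cut(1, 3): punch at orig (7,3); cuts so far [(6, 3), (7, 3), (7, 13)]; region rows[6,8) x cols[0,16) = 2x16
Unfold 1 (reflect across h@6): 6 holes -> [(4, 3), (4, 13), (5, 3), (6, 3), (7, 3), (7, 13)]
Unfold 2 (reflect across h@4): 12 holes -> [(0, 3), (0, 13), (1, 3), (2, 3), (3, 3), (3, 13), (4, 3), (4, 13), (5, 3), (6, 3), (7, 3), (7, 13)]
Holes: [(0, 3), (0, 13), (1, 3), (2, 3), (3, 3), (3, 13), (4, 3), (4, 13), (5, 3), (6, 3), (7, 3), (7, 13)]

Answer: no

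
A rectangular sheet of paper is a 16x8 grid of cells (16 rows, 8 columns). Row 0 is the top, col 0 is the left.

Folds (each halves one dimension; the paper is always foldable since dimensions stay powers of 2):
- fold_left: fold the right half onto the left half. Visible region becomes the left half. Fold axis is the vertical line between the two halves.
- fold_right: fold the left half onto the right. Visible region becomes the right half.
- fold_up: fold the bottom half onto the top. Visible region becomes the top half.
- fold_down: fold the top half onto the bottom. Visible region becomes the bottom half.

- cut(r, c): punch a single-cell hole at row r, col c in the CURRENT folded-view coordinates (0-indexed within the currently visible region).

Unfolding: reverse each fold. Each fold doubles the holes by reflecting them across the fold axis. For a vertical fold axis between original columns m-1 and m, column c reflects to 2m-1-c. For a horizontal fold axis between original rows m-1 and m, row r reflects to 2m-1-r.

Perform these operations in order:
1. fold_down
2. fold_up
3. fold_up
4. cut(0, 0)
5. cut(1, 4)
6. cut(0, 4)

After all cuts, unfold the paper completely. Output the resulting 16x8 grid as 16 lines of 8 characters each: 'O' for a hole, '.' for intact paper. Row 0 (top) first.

Answer: O...O...
....O...
....O...
O...O...
O...O...
....O...
....O...
O...O...
O...O...
....O...
....O...
O...O...
O...O...
....O...
....O...
O...O...

Derivation:
Op 1 fold_down: fold axis h@8; visible region now rows[8,16) x cols[0,8) = 8x8
Op 2 fold_up: fold axis h@12; visible region now rows[8,12) x cols[0,8) = 4x8
Op 3 fold_up: fold axis h@10; visible region now rows[8,10) x cols[0,8) = 2x8
Op 4 cut(0, 0): punch at orig (8,0); cuts so far [(8, 0)]; region rows[8,10) x cols[0,8) = 2x8
Op 5 cut(1, 4): punch at orig (9,4); cuts so far [(8, 0), (9, 4)]; region rows[8,10) x cols[0,8) = 2x8
Op 6 cut(0, 4): punch at orig (8,4); cuts so far [(8, 0), (8, 4), (9, 4)]; region rows[8,10) x cols[0,8) = 2x8
Unfold 1 (reflect across h@10): 6 holes -> [(8, 0), (8, 4), (9, 4), (10, 4), (11, 0), (11, 4)]
Unfold 2 (reflect across h@12): 12 holes -> [(8, 0), (8, 4), (9, 4), (10, 4), (11, 0), (11, 4), (12, 0), (12, 4), (13, 4), (14, 4), (15, 0), (15, 4)]
Unfold 3 (reflect across h@8): 24 holes -> [(0, 0), (0, 4), (1, 4), (2, 4), (3, 0), (3, 4), (4, 0), (4, 4), (5, 4), (6, 4), (7, 0), (7, 4), (8, 0), (8, 4), (9, 4), (10, 4), (11, 0), (11, 4), (12, 0), (12, 4), (13, 4), (14, 4), (15, 0), (15, 4)]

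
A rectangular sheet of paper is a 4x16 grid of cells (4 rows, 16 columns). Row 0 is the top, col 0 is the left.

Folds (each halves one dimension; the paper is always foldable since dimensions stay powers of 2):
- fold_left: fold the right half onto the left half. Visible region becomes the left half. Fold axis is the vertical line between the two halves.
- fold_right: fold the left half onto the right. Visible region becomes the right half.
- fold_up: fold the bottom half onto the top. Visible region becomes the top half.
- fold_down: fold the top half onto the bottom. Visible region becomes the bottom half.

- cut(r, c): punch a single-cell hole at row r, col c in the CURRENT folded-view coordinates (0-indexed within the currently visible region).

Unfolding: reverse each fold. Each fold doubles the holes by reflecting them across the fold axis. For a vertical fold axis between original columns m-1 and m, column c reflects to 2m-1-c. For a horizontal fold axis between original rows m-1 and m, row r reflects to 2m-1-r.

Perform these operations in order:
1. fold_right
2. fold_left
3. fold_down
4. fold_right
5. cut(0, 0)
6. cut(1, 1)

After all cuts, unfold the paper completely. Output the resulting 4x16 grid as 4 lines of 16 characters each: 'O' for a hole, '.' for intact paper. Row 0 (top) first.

Op 1 fold_right: fold axis v@8; visible region now rows[0,4) x cols[8,16) = 4x8
Op 2 fold_left: fold axis v@12; visible region now rows[0,4) x cols[8,12) = 4x4
Op 3 fold_down: fold axis h@2; visible region now rows[2,4) x cols[8,12) = 2x4
Op 4 fold_right: fold axis v@10; visible region now rows[2,4) x cols[10,12) = 2x2
Op 5 cut(0, 0): punch at orig (2,10); cuts so far [(2, 10)]; region rows[2,4) x cols[10,12) = 2x2
Op 6 cut(1, 1): punch at orig (3,11); cuts so far [(2, 10), (3, 11)]; region rows[2,4) x cols[10,12) = 2x2
Unfold 1 (reflect across v@10): 4 holes -> [(2, 9), (2, 10), (3, 8), (3, 11)]
Unfold 2 (reflect across h@2): 8 holes -> [(0, 8), (0, 11), (1, 9), (1, 10), (2, 9), (2, 10), (3, 8), (3, 11)]
Unfold 3 (reflect across v@12): 16 holes -> [(0, 8), (0, 11), (0, 12), (0, 15), (1, 9), (1, 10), (1, 13), (1, 14), (2, 9), (2, 10), (2, 13), (2, 14), (3, 8), (3, 11), (3, 12), (3, 15)]
Unfold 4 (reflect across v@8): 32 holes -> [(0, 0), (0, 3), (0, 4), (0, 7), (0, 8), (0, 11), (0, 12), (0, 15), (1, 1), (1, 2), (1, 5), (1, 6), (1, 9), (1, 10), (1, 13), (1, 14), (2, 1), (2, 2), (2, 5), (2, 6), (2, 9), (2, 10), (2, 13), (2, 14), (3, 0), (3, 3), (3, 4), (3, 7), (3, 8), (3, 11), (3, 12), (3, 15)]

Answer: O..OO..OO..OO..O
.OO..OO..OO..OO.
.OO..OO..OO..OO.
O..OO..OO..OO..O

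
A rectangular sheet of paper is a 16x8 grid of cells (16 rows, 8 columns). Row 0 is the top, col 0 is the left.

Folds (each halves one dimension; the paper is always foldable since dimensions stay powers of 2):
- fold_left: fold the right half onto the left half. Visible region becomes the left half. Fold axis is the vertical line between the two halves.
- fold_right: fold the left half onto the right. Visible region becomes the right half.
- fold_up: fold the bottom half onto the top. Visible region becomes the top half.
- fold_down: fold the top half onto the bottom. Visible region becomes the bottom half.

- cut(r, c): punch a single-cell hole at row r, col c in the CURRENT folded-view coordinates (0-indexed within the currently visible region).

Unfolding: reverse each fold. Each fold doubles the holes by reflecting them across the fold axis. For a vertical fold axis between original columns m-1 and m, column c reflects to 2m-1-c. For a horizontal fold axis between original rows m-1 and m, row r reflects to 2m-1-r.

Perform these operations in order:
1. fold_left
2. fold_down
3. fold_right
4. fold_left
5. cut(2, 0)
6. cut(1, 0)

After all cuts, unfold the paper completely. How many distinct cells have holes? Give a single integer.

Op 1 fold_left: fold axis v@4; visible region now rows[0,16) x cols[0,4) = 16x4
Op 2 fold_down: fold axis h@8; visible region now rows[8,16) x cols[0,4) = 8x4
Op 3 fold_right: fold axis v@2; visible region now rows[8,16) x cols[2,4) = 8x2
Op 4 fold_left: fold axis v@3; visible region now rows[8,16) x cols[2,3) = 8x1
Op 5 cut(2, 0): punch at orig (10,2); cuts so far [(10, 2)]; region rows[8,16) x cols[2,3) = 8x1
Op 6 cut(1, 0): punch at orig (9,2); cuts so far [(9, 2), (10, 2)]; region rows[8,16) x cols[2,3) = 8x1
Unfold 1 (reflect across v@3): 4 holes -> [(9, 2), (9, 3), (10, 2), (10, 3)]
Unfold 2 (reflect across v@2): 8 holes -> [(9, 0), (9, 1), (9, 2), (9, 3), (10, 0), (10, 1), (10, 2), (10, 3)]
Unfold 3 (reflect across h@8): 16 holes -> [(5, 0), (5, 1), (5, 2), (5, 3), (6, 0), (6, 1), (6, 2), (6, 3), (9, 0), (9, 1), (9, 2), (9, 3), (10, 0), (10, 1), (10, 2), (10, 3)]
Unfold 4 (reflect across v@4): 32 holes -> [(5, 0), (5, 1), (5, 2), (5, 3), (5, 4), (5, 5), (5, 6), (5, 7), (6, 0), (6, 1), (6, 2), (6, 3), (6, 4), (6, 5), (6, 6), (6, 7), (9, 0), (9, 1), (9, 2), (9, 3), (9, 4), (9, 5), (9, 6), (9, 7), (10, 0), (10, 1), (10, 2), (10, 3), (10, 4), (10, 5), (10, 6), (10, 7)]

Answer: 32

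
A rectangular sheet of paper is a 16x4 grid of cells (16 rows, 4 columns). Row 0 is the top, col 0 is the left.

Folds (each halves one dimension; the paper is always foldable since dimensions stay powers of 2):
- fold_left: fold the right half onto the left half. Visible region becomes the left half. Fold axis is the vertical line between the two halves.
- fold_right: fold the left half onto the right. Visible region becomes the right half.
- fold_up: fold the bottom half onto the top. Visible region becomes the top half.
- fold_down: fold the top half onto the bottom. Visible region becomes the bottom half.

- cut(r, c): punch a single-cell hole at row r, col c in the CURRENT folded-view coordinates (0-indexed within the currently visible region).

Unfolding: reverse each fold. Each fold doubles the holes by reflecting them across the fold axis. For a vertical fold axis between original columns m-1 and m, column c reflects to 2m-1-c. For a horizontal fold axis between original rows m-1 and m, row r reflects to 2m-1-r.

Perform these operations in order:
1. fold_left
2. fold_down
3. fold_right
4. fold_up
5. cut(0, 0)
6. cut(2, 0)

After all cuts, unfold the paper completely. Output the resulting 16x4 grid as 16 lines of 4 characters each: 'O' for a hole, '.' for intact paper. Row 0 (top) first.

Op 1 fold_left: fold axis v@2; visible region now rows[0,16) x cols[0,2) = 16x2
Op 2 fold_down: fold axis h@8; visible region now rows[8,16) x cols[0,2) = 8x2
Op 3 fold_right: fold axis v@1; visible region now rows[8,16) x cols[1,2) = 8x1
Op 4 fold_up: fold axis h@12; visible region now rows[8,12) x cols[1,2) = 4x1
Op 5 cut(0, 0): punch at orig (8,1); cuts so far [(8, 1)]; region rows[8,12) x cols[1,2) = 4x1
Op 6 cut(2, 0): punch at orig (10,1); cuts so far [(8, 1), (10, 1)]; region rows[8,12) x cols[1,2) = 4x1
Unfold 1 (reflect across h@12): 4 holes -> [(8, 1), (10, 1), (13, 1), (15, 1)]
Unfold 2 (reflect across v@1): 8 holes -> [(8, 0), (8, 1), (10, 0), (10, 1), (13, 0), (13, 1), (15, 0), (15, 1)]
Unfold 3 (reflect across h@8): 16 holes -> [(0, 0), (0, 1), (2, 0), (2, 1), (5, 0), (5, 1), (7, 0), (7, 1), (8, 0), (8, 1), (10, 0), (10, 1), (13, 0), (13, 1), (15, 0), (15, 1)]
Unfold 4 (reflect across v@2): 32 holes -> [(0, 0), (0, 1), (0, 2), (0, 3), (2, 0), (2, 1), (2, 2), (2, 3), (5, 0), (5, 1), (5, 2), (5, 3), (7, 0), (7, 1), (7, 2), (7, 3), (8, 0), (8, 1), (8, 2), (8, 3), (10, 0), (10, 1), (10, 2), (10, 3), (13, 0), (13, 1), (13, 2), (13, 3), (15, 0), (15, 1), (15, 2), (15, 3)]

Answer: OOOO
....
OOOO
....
....
OOOO
....
OOOO
OOOO
....
OOOO
....
....
OOOO
....
OOOO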